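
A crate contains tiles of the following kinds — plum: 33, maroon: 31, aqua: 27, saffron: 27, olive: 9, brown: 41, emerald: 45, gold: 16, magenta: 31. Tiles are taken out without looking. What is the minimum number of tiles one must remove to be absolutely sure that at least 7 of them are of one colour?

Pigeonhole: put each drawn tile into a box by colour. The largest draw with every box below 7 takes min(count, 6) from each colour.
Σ min(cᵢ, 6) = 6 + 6 + 6 + 6 + 6 + 6 + 6 + 6 + 6 = 54.
Draw number 54 + 1 = 55 must push one box to 7.

55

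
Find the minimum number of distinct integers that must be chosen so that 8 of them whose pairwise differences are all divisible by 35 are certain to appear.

246

Integers whose pairwise differences are multiples of 35 are exactly those sharing a remainder mod 35. Pigeonhole: the 35 residue classes mod 35 are the pigeonholes.
With 245 integers one could put 7 in each residue class and have no class reach 8.
The 246th integer pushes some class to 8, so 35·7 + 1 = 246.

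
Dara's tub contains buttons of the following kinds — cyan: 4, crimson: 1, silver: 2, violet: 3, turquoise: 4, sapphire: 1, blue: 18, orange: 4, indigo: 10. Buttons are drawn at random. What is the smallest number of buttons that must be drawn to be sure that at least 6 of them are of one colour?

30

By the pigeonhole principle, put each drawn button into a box by colour. The largest draw with every box below 6 takes min(count, 5) from each colour; colours with fewer than 5 contribute all they have.
Σ min(cᵢ, 5) = 4 + 1 + 2 + 3 + 4 + 1 + 5 + 4 + 5 = 29.
Draw number 29 + 1 = 30 must push one box to 6.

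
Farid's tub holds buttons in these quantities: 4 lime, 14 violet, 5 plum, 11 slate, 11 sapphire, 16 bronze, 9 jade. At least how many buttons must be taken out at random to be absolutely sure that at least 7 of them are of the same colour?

By the pigeonhole principle, put each drawn button into a box by colour. The largest draw with every box below 7 takes min(count, 6) from each colour; colours with fewer than 6 contribute all they have.
Σ min(cᵢ, 6) = 4 + 6 + 5 + 6 + 6 + 6 + 6 = 39.
Draw number 39 + 1 = 40 must push one box to 7.

40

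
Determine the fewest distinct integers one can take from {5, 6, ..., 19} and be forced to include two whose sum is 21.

Two chosen integers sum to 21 exactly when both halves of some pair {x, 21−x} with 5 ≤ x ≤ 21−x ≤ 16 are chosen — 6 such pairs.
The remaining 3 elements (those with no distinct partner in range) can never complete a 21-sum, so the worst case takes all of them and one from each pair: 3 + 6 = 9.
The 10th integer has to be the second member of some pair, so 9 + 1 = 10.

10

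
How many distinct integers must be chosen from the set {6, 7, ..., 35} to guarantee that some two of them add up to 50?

Group the elements by complementary pair {x, 50−x}: {15,35}, {16,34}, {17,33}, …, giving 10 two-element pairs, the single value 25 (it cannot pair with itself since the integers are distinct), and 9 integers whose partner 50−x falls outside [6,35].
By the pigeonhole principle, treating each of those 20 groups as a pigeonhole, one can pick one integer per group — 20 integers — with no two summing to 50.
The 21st integer lands in an occupied pair, forcing a sum of 50.

21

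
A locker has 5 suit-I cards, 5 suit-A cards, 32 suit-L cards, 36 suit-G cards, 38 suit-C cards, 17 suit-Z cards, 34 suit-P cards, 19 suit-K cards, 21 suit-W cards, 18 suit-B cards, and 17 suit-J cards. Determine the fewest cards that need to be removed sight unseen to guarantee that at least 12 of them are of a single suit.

An adversary could hand out at most 11 cards per suit (suit-I, suit-A run out sooner): 5 + 5 + 11 + 11 + 11 + 11 + 11 + 11 + 11 + 11 + 11 = 109 cards and still no suit has 12.
By pigeonhole, one more card lands in a suit already at 11, so 110 draws are enough and 109 are not.

110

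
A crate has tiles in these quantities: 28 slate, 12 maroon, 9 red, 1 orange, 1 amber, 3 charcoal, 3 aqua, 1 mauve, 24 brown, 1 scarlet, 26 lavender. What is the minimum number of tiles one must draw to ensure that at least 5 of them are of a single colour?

An adversary could hand out at most 4 tiles per colour (6 colours run out sooner): 4 + 4 + 4 + 1 + 1 + 3 + 3 + 1 + 4 + 1 + 4 = 30 tiles and still no colour has 5.
By pigeonhole, one more tile lands in a colour already at 4, so 31 draws are enough and 30 are not.

31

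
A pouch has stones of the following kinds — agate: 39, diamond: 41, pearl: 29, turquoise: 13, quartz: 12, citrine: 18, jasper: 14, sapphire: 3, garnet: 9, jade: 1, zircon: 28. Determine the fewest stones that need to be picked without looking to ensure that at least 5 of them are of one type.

Put each drawn stone into a box by type. The largest draw with every box below 5 takes min(count, 4) from each type; types with fewer than 4 contribute all they have.
Σ min(cᵢ, 4) = 4 + 4 + 4 + 4 + 4 + 4 + 4 + 3 + 4 + 1 + 4 = 40.
Draw number 40 + 1 = 41 must push one box to 5.

41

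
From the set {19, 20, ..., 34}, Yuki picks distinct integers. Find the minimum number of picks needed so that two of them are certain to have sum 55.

Group the elements by complementary pair {x, 55−x}: {21,34}, {22,33}, {23,32}, …, giving 7 two-element pairs and 2 integers whose partner 55−x falls outside [19,34].
By pigeonhole, treating each of those 9 groups as a pigeonhole, one can pick one integer per group — 9 integers — with no two summing to 55.
The 10th integer lands in an occupied pair, forcing a sum of 55.

10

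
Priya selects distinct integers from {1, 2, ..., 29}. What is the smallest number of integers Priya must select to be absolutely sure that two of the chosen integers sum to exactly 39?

20

Two chosen integers sum to 39 exactly when both halves of some pair {x, 39−x} with 10 ≤ x ≤ 39−x ≤ 29 are chosen — 10 such pairs.
The remaining 9 elements (those with no distinct partner in range) can never complete a 39-sum, so the worst case takes all of them and one from each pair: 9 + 10 = 19.
Pigeonhole: the 20th integer has to be the second member of some pair, so 19 + 1 = 20.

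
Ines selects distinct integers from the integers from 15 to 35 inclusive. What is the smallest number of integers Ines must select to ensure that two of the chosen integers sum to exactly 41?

16

A set avoiding the sum 41 can contain at most one of each pair {x, 41−x}, plus the 9 elements whose complement lies outside the range.
The integers 21, …, 35 (15 of them) are such a set: any two sum to at least 21+22 = 43 > 41.
Any 16th integer completes one of the 6 pairs, so 16 choices force a sum of 41.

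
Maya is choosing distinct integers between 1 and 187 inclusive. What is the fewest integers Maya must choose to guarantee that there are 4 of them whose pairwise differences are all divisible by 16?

Integers whose pairwise differences are multiples of 16 are exactly those sharing a remainder mod 16. By pigeonhole, the 16 residue classes mod 16 are the pigeonholes.
With 48 integers one could put 3 in each residue class and have no class reach 4.
The 49th integer pushes some class to 4, so 16·3 + 1 = 49.

49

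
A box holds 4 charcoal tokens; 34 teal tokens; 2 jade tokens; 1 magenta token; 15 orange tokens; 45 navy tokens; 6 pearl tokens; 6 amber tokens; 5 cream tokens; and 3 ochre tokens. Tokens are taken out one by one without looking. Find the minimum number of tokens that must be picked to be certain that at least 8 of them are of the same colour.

An adversary could hand out at most 7 tokens per colour (7 colours run out sooner): 4 + 7 + 2 + 1 + 7 + 7 + 6 + 6 + 5 + 3 = 48 tokens and still no colour has 8.
By the pigeonhole principle, one more token lands in a colour already at 7, so 49 draws are enough and 48 are not.

49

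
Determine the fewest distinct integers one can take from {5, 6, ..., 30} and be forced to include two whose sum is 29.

17

Group the elements by complementary pair {x, 29−x}: {5,24}, {6,23}, {7,22}, …, giving 10 two-element pairs and 6 integers whose partner 29−x falls outside [5,30].
Treating each of those 16 groups as a pigeonhole, one can pick one integer per group — 16 integers — with no two summing to 29.
The 17th integer lands in an occupied pair, forcing a sum of 29.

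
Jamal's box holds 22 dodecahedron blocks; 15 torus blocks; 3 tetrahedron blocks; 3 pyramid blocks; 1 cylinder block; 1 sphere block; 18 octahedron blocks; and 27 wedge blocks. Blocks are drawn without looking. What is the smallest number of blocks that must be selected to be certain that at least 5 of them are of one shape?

25

An adversary could hand out at most 4 blocks per shape (4 shapes run out sooner): 4 + 4 + 3 + 3 + 1 + 1 + 4 + 4 = 24 blocks and still no shape has 5.
Pigeonhole: one more block lands in a shape already at 4, so 25 draws are enough and 24 are not.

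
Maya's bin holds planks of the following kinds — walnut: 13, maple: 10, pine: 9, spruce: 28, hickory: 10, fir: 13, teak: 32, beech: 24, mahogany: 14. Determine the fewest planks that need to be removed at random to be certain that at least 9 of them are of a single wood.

An adversary could hand out at most 8 planks per wood: 8 + 8 + 8 + 8 + 8 + 8 + 8 + 8 + 8 = 72 planks and still no wood has 9.
One more plank lands in a wood already at 8, so 73 draws are enough and 72 are not.

73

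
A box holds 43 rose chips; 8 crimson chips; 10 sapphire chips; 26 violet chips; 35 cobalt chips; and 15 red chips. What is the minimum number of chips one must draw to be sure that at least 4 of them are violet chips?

115

In the worst case for collecting violet chips, every non-violet chip comes out first.
There are 43 + 8 + 10 + 35 + 15 = 111 non-violet chips altogether.
After those, each further chip must be violet, so 111 + 4 = 115 draws guarantee 4 violet chips.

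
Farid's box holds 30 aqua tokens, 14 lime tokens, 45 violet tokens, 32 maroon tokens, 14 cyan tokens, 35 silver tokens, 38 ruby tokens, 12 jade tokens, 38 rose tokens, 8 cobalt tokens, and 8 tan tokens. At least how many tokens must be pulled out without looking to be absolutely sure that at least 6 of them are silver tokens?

245

In the worst case for collecting silver tokens, every non-silver token comes out first.
There are 30 + 14 + 45 + 32 + 14 + 38 + 12 + 38 + 8 + 8 = 239 non-silver tokens altogether.
After those, each further token must be silver, so 239 + 6 = 245 draws guarantee 6 silver tokens.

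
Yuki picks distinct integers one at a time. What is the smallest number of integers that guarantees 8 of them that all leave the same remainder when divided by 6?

By pigeonhole, the 6 residue classes mod 6 are the pigeonholes.
With 42 integers one could put 7 in each residue class and have no class reach 8.
The 43rd integer pushes some class to 8, so 6·7 + 1 = 43.

43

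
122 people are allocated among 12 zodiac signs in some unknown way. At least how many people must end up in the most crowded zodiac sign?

11

Pigeonhole: the 12 zodiac signs are the holes and the 122 people are the pigeons.
If every zodiac sign held at most 10 people, the total would be at most 12 × 10 = 120, which is less than 122.
So some zodiac sign holds at least ⌈122/12⌉ = 11 people.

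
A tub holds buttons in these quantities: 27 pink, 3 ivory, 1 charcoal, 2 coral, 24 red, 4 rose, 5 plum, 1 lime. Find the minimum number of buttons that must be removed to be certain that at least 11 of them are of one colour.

37

By the pigeonhole principle, the 8 colours are the holes; the buttons drawn are the pigeons.
To avoid 11 of any one colour, the worst case takes at most 10 of each colour, or every button of a colour that has fewer than 10.
That gives 10 + 3 + 1 + 2 + 10 + 4 + 5 + 1 = 36 buttons with no colour reaching 11.
The next button forces some colour to 11, so 36 + 1 = 37.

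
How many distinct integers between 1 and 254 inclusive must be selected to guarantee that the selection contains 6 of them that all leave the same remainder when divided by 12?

By pigeonhole, the 12 residue classes mod 12 are the pigeonholes.
With 60 integers one could put 5 in each residue class and have no class reach 6.
The 61st integer pushes some class to 6, so 12·5 + 1 = 61.

61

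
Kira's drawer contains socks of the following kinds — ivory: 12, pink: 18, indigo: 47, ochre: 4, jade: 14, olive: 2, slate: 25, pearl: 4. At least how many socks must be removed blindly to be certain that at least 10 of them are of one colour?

By the pigeonhole principle, put each drawn sock into a box by colour. The largest draw with every box below 10 takes min(count, 9) from each colour; colours with fewer than 9 contribute all they have.
Σ min(cᵢ, 9) = 9 + 9 + 9 + 4 + 9 + 2 + 9 + 4 = 55.
Draw number 55 + 1 = 56 must push one box to 10.

56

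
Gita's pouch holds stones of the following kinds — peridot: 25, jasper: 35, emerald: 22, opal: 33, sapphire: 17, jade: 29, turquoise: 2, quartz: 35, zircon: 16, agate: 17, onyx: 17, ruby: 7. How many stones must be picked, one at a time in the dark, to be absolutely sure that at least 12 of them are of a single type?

Put each drawn stone into a box by type. The largest draw with every box below 12 takes min(count, 11) from each type; types with fewer than 11 contribute all they have.
Σ min(cᵢ, 11) = 11 + 11 + 11 + 11 + 11 + 11 + 2 + 11 + 11 + 11 + 11 + 7 = 119.
Draw number 119 + 1 = 120 must push one box to 12.

120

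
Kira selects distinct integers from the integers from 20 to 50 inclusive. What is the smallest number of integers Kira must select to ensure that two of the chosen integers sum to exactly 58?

Two chosen integers sum to 58 exactly when both halves of some pair {x, 58−x} with 20 ≤ x ≤ 58−x ≤ 38 are chosen — 9 such pairs.
The remaining 13 elements (those with no distinct partner in range) can never complete a 58-sum, so the worst case takes all of them and one from each pair: 13 + 9 = 22.
Pigeonhole: the 23rd integer has to be the second member of some pair, so 22 + 1 = 23.

23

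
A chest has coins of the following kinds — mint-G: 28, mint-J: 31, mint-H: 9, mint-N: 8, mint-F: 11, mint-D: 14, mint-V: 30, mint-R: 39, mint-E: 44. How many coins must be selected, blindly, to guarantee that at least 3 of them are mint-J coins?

186

In the worst case for collecting mint-J coins, every non-mint-J coin comes out first.
There are 28 + 9 + 8 + 11 + 14 + 30 + 39 + 44 = 183 non-mint-J coins altogether.
After those, each further coin must be mint-J, so 183 + 3 = 186 draws guarantee 3 mint-J coins.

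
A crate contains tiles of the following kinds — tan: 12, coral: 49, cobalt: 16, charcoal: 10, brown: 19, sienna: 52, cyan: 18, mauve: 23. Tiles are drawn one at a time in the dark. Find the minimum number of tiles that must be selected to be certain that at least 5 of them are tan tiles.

In the worst case for collecting tan tiles, every non-tan tile comes out first.
There are 49 + 16 + 10 + 19 + 52 + 18 + 23 = 187 non-tan tiles altogether.
After those, each further tile must be tan, so 187 + 5 = 192 draws guarantee 5 tan tiles.

192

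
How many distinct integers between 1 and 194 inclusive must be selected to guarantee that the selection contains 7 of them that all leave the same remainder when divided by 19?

The 19 residue classes mod 19 are the pigeonholes.
With 114 integers one could put 6 in each residue class and have no class reach 7.
The 115th integer pushes some class to 7, so 19·6 + 1 = 115.

115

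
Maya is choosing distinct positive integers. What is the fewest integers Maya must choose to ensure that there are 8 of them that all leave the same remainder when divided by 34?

By pigeonhole, the 34 residue classes mod 34 are the pigeonholes.
With 238 integers one could put 7 in each residue class and have no class reach 8.
The 239th integer pushes some class to 8, so 34·7 + 1 = 239.

239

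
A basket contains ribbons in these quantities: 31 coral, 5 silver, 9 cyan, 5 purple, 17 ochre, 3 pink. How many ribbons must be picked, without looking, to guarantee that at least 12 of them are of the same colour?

By pigeonhole, the 6 colours are the holes; the ribbons drawn are the pigeons.
To avoid 12 of any one colour, the worst case takes at most 11 of each colour, or every ribbon of a colour that has fewer than 11.
That gives 11 + 5 + 9 + 5 + 11 + 3 = 44 ribbons with no colour reaching 12.
The next ribbon forces some colour to 12, so 44 + 1 = 45.

45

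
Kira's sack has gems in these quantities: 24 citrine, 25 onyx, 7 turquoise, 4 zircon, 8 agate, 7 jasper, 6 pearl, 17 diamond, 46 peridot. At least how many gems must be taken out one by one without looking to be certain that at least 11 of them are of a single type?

An adversary could hand out at most 10 gems per type (5 types run out sooner): 10 + 10 + 7 + 4 + 8 + 7 + 6 + 10 + 10 = 72 gems and still no type has 11.
One more gem lands in a type already at 10, so 73 draws are enough and 72 are not.

73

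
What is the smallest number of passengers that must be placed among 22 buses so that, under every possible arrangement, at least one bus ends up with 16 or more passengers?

With 330 passengers one could put exactly 15 in each of the 22 buses, and no bus would reach 16.
One more passenger must land in a bus that already has 15, giving it 16.
So 22 × 15 + 1 = 331 passengers are required.

331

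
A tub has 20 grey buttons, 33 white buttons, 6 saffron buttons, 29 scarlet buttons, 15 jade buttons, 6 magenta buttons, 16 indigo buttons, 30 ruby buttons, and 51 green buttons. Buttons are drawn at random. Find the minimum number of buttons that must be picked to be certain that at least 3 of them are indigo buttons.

In the worst case for collecting indigo buttons, every non-indigo button comes out first.
There are 20 + 33 + 6 + 29 + 15 + 6 + 30 + 51 = 190 non-indigo buttons altogether.
After those, each further button must be indigo, so 190 + 3 = 193 draws guarantee 3 indigo buttons.

193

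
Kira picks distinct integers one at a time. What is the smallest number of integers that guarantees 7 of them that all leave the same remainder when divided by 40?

By the pigeonhole principle, the 40 residue classes mod 40 are the pigeonholes.
With 240 integers one could put 6 in each residue class and have no class reach 7.
The 241st integer pushes some class to 7, so 40·6 + 1 = 241.

241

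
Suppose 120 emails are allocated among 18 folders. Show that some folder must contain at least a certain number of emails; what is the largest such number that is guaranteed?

7

The 18 folders are the holes and the 120 emails are the pigeons.
If every folder held at most 6 emails, the total would be at most 18 × 6 = 108, which is less than 120.
So some folder holds at least ⌈120/18⌉ = 7 emails.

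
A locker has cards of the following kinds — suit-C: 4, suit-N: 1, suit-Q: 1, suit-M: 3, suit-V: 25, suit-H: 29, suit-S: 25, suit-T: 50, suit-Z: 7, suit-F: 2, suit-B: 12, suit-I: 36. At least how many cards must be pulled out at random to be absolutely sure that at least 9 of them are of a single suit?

The 12 suits are the holes; the cards drawn are the pigeons.
To avoid 9 of any one suit, the worst case takes at most 8 of each suit, or every card of a suit that has fewer than 8.
That gives 4 + 1 + 1 + 3 + 8 + 8 + 8 + 8 + 7 + 2 + 8 + 8 = 66 cards with no suit reaching 9.
The next card forces some suit to 9, so 66 + 1 = 67.

67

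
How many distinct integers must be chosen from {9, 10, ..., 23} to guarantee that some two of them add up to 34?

Group the elements by complementary pair {x, 34−x}: {11,23}, {12,22}, {13,21}, …, giving 6 two-element pairs; the single value 17 (it cannot pair with itself since the integers are distinct); and 2 integers whose partner 34−x falls outside [9,23].
Pigeonhole: treating each of those 9 groups as a pigeonhole, one can pick one integer per group — 9 integers — with no two summing to 34.
The 10th integer lands in an occupied pair, forcing a sum of 34.

10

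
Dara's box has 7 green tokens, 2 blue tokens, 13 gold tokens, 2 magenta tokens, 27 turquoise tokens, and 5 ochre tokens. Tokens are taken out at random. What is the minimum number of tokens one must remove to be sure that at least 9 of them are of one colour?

33

By pigeonhole, put each drawn token into a box by colour. The largest draw with every box below 9 takes min(count, 8) from each colour; colours with fewer than 8 contribute all they have.
Σ min(cᵢ, 8) = 7 + 2 + 8 + 2 + 8 + 5 = 32.
Draw number 32 + 1 = 33 must push one box to 9.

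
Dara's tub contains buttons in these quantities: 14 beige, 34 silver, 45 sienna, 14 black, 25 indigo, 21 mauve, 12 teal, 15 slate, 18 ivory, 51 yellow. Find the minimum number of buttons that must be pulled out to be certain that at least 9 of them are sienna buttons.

In the worst case for collecting sienna buttons, every non-sienna button comes out first.
There are 14 + 34 + 14 + 25 + 21 + 12 + 15 + 18 + 51 = 204 non-sienna buttons altogether.
After those, each further button must be sienna, so 204 + 9 = 213 draws guarantee 9 sienna buttons.

213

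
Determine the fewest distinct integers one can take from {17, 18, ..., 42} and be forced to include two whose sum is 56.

16

A set avoiding the sum 56 can contain at most one of each pair {x, 56−x}, plus the 4 elements whose complement lies outside the range or equal to its own complement.
The integers 28, …, 42 (15 of them) are such a set: any two sum to at least 28+29 = 57 > 56.
Any 16th integer completes one of the 11 pairs, so 16 choices force a sum of 56.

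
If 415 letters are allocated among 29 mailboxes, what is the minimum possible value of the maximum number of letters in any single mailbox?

The 29 mailboxes are the holes and the 415 letters are the pigeons.
If every mailbox held at most 14 letters, the total would be at most 29 × 14 = 406, which is less than 415.
So some mailbox holds at least ⌈415/29⌉ = 15 letters.

15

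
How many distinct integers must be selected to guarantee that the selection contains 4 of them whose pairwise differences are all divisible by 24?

73

Integers whose pairwise differences are multiples of 24 are exactly those sharing a remainder mod 24. The 24 residue classes mod 24 are the pigeonholes.
With 72 integers one could put 3 in each residue class and have no class reach 4.
The 73rd integer pushes some class to 4, so 24·3 + 1 = 73.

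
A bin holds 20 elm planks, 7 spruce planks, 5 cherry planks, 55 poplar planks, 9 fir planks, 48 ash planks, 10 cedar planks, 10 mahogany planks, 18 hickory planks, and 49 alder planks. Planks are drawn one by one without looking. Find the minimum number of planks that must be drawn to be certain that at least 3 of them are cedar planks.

In the worst case for collecting cedar planks, every non-cedar plank comes out first.
There are 20 + 7 + 5 + 55 + 9 + 48 + 10 + 18 + 49 = 221 non-cedar planks altogether.
After those, each further plank must be cedar, so 221 + 3 = 224 draws guarantee 3 cedar planks.

224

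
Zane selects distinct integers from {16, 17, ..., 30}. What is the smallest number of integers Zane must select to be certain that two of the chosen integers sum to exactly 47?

Group the elements by complementary pair {x, 47−x}: {17,30}, {18,29}, {19,28}, …, giving 7 two-element pairs and 1 integer whose partner 47−x falls outside [16,30].
Treating each of those 8 groups as a pigeonhole, one can pick one integer per group — 8 integers — with no two summing to 47.
The 9th integer lands in an occupied pair, forcing a sum of 47.

9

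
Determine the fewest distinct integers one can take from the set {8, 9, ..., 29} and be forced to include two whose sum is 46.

A set avoiding the sum 46 can contain at most one of each pair {x, 46−x}, plus the 10 elements whose complement lies outside the range or equal to its own complement.
The integers 8, …, 23 (16 of them) are such a set: any two sum to at least 8+9 = 17 and at most 22+23 = 45 < 46.
By the pigeonhole principle, any 17th integer completes one of the 6 pairs, so 17 choices force a sum of 46.

17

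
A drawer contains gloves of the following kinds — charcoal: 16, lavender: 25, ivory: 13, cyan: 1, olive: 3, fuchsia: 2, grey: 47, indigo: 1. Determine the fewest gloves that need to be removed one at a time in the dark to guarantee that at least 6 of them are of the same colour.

Put each drawn glove into a box by colour. The largest draw with every box below 6 takes min(count, 5) from each colour; colours with fewer than 5 contribute all they have.
Σ min(cᵢ, 5) = 5 + 5 + 5 + 1 + 3 + 2 + 5 + 1 = 27.
Draw number 27 + 1 = 28 must push one box to 6.

28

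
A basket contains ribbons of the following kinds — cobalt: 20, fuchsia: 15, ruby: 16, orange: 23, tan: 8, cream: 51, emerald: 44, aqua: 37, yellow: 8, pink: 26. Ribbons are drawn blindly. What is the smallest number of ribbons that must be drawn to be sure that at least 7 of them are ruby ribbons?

In the worst case for collecting ruby ribbons, every non-ruby ribbon comes out first.
There are 20 + 15 + 23 + 8 + 51 + 44 + 37 + 8 + 26 = 232 non-ruby ribbons altogether.
After those, each further ribbon must be ruby, so 232 + 7 = 239 draws guarantee 7 ruby ribbons.

239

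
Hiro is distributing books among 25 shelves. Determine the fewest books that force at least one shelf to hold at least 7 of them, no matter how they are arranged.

151

With 150 books one could put exactly 6 in each of the 25 shelves, and no shelf would reach 7.
By pigeonhole, one more book must land in a shelf that already has 6, giving it 7.
So 25 × 6 + 1 = 151 books are required.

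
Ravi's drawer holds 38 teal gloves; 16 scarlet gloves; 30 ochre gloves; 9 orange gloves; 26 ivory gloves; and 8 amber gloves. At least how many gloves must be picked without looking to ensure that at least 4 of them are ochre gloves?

In the worst case for collecting ochre gloves, every non-ochre glove comes out first.
There are 38 + 16 + 9 + 26 + 8 = 97 non-ochre gloves altogether.
After those, each further glove must be ochre, so 97 + 4 = 101 draws guarantee 4 ochre gloves.

101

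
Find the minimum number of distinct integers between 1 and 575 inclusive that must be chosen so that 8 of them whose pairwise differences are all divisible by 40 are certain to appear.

Integers whose pairwise differences are multiples of 40 are exactly those sharing a remainder mod 40. The 40 residue classes mod 40 are the pigeonholes.
With 280 integers one could put 7 in each residue class and have no class reach 8.
The 281st integer pushes some class to 8, so 40·7 + 1 = 281.

281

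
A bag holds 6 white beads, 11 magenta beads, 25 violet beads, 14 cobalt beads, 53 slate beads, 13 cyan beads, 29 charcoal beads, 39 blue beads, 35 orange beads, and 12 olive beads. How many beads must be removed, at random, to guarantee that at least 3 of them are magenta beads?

229

In the worst case for collecting magenta beads, every non-magenta bead comes out first.
There are 6 + 25 + 14 + 53 + 13 + 29 + 39 + 35 + 12 = 226 non-magenta beads altogether.
After those, each further bead must be magenta, so 226 + 3 = 229 draws guarantee 3 magenta beads.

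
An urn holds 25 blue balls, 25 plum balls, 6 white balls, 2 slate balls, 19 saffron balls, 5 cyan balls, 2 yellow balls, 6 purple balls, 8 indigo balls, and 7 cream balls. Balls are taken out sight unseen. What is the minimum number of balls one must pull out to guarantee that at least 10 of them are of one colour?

Pigeonhole: the 10 colours are the holes; the balls drawn are the pigeons.
To avoid 10 of any one colour, the worst case takes at most 9 of each colour, or every ball of a colour that has fewer than 9.
That gives 9 + 9 + 6 + 2 + 9 + 5 + 2 + 6 + 8 + 7 = 63 balls with no colour reaching 10.
The next ball forces some colour to 10, so 63 + 1 = 64.

64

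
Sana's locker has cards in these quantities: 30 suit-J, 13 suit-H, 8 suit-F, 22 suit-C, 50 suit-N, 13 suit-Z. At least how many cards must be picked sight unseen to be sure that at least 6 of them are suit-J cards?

In the worst case for collecting suit-J cards, every non-suit-J card comes out first.
There are 13 + 8 + 22 + 50 + 13 = 106 non-suit-J cards altogether.
After those, each further card must be suit-J, so 106 + 6 = 112 draws guarantee 6 suit-J cards.

112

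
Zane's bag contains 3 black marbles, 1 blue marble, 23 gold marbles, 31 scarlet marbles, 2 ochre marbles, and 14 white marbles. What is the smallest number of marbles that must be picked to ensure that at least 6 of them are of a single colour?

The 6 colours are the holes; the marbles drawn are the pigeons.
To avoid 6 of any one colour, the worst case takes at most 5 of each colour, or every marble of a colour that has fewer than 5.
That gives 3 + 1 + 5 + 5 + 2 + 5 = 21 marbles with no colour reaching 6.
The next marble forces some colour to 6, so 21 + 1 = 22.

22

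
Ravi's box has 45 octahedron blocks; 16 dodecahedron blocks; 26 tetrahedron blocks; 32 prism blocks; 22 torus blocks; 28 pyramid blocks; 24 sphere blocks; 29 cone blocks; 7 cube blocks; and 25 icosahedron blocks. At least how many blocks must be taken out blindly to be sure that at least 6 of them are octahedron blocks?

In the worst case for collecting octahedron blocks, every non-octahedron block comes out first.
There are 16 + 26 + 32 + 22 + 28 + 24 + 29 + 7 + 25 = 209 non-octahedron blocks altogether.
After those, each further block must be octahedron, so 209 + 6 = 215 draws guarantee 6 octahedron blocks.

215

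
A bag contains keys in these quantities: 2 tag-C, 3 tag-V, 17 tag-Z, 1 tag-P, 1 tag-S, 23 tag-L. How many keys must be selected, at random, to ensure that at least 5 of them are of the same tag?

By pigeonhole, the 6 tags are the holes; the keys drawn are the pigeons.
To avoid 5 of any one tag, the worst case takes at most 4 of each tag, or every key of a tag that has fewer than 4.
That gives 2 + 3 + 4 + 1 + 1 + 4 = 15 keys with no tag reaching 5.
The next key forces some tag to 5, so 15 + 1 = 16.

16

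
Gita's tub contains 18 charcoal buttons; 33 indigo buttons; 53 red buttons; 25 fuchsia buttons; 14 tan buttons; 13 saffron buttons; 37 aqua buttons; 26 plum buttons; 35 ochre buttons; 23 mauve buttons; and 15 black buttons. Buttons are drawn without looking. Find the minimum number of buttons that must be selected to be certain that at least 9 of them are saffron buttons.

In the worst case for collecting saffron buttons, every non-saffron button comes out first.
There are 18 + 33 + 53 + 25 + 14 + 37 + 26 + 35 + 23 + 15 = 279 non-saffron buttons altogether.
After those, each further button must be saffron, so 279 + 9 = 288 draws guarantee 9 saffron buttons.

288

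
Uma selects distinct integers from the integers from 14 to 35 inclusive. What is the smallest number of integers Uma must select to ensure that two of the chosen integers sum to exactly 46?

14

Group the elements by complementary pair {x, 46−x}: {14,32}, {15,31}, {16,30}, …, giving 9 two-element pairs; the single value 23 (it cannot pair with itself since the integers are distinct); and 3 integers whose partner 46−x falls outside [14,35].
By pigeonhole, treating each of those 13 groups as a pigeonhole, one can pick one integer per group — 13 integers — with no two summing to 46.
The 14th integer lands in an occupied pair, forcing a sum of 46.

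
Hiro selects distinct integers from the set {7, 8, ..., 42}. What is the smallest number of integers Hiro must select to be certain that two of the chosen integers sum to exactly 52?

A set avoiding the sum 52 can contain at most one of each pair {x, 52−x}, plus the 4 elements whose complement lies outside the range or equal to its own complement.
The integers 7, …, 26 (20 of them) are such a set: any two sum to at least 7+8 = 15 and at most 25+26 = 51 < 52.
By pigeonhole, any 21st integer completes one of the 16 pairs, so 21 choices force a sum of 52.

21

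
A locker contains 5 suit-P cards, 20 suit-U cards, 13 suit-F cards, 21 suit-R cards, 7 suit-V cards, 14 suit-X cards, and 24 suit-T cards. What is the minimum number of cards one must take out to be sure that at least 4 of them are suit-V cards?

In the worst case for collecting suit-V cards, every non-suit-V card comes out first.
There are 5 + 20 + 13 + 21 + 14 + 24 = 97 non-suit-V cards altogether.
After those, each further card must be suit-V, so 97 + 4 = 101 draws guarantee 4 suit-V cards.

101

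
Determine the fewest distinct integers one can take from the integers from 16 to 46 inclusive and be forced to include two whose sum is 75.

Group the elements by complementary pair {x, 75−x}: {29,46}, {30,45}, {31,44}, …, giving 9 two-element pairs and 13 integers whose partner 75−x falls outside [16,46].
Treating each of those 22 groups as a pigeonhole, one can pick one integer per group — 22 integers — with no two summing to 75.
The 23rd integer lands in an occupied pair, forcing a sum of 75.

23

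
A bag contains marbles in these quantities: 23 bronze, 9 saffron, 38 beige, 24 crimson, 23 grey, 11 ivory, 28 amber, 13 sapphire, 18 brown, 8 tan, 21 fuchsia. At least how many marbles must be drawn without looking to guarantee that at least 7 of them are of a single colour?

67

Put each drawn marble into a box by colour. The largest draw with every box below 7 takes min(count, 6) from each colour.
Σ min(cᵢ, 6) = 6 + 6 + 6 + 6 + 6 + 6 + 6 + 6 + 6 + 6 + 6 = 66.
Draw number 66 + 1 = 67 must push one box to 7.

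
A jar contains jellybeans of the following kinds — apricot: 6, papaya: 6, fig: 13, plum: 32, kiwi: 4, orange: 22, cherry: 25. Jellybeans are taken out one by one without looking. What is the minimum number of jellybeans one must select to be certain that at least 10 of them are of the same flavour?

An adversary could hand out at most 9 jellybeans per flavour (apricot, papaya, kiwi run out sooner): 6 + 6 + 9 + 9 + 4 + 9 + 9 = 52 jellybeans and still no flavour has 10.
Pigeonhole: one more jellybean lands in a flavour already at 9, so 53 draws are enough and 52 are not.

53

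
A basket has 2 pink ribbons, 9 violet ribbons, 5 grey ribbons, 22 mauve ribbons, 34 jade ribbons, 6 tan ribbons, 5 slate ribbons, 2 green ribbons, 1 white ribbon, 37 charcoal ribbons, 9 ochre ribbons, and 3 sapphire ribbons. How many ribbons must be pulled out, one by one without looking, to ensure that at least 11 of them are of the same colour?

73

By the pigeonhole principle, the 12 colours are the holes; the ribbons drawn are the pigeons.
To avoid 11 of any one colour, the worst case takes at most 10 of each colour, or every ribbon of a colour that has fewer than 10.
That gives 2 + 9 + 5 + 10 + 10 + 6 + 5 + 2 + 1 + 10 + 9 + 3 = 72 ribbons with no colour reaching 11.
The next ribbon forces some colour to 11, so 72 + 1 = 73.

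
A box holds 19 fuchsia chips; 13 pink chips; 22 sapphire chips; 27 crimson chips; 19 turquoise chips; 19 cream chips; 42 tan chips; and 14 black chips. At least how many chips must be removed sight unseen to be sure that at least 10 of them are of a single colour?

73

An adversary could hand out at most 9 chips per colour: 9 + 9 + 9 + 9 + 9 + 9 + 9 + 9 = 72 chips and still no colour has 10.
By the pigeonhole principle, one more chip lands in a colour already at 9, so 73 draws are enough and 72 are not.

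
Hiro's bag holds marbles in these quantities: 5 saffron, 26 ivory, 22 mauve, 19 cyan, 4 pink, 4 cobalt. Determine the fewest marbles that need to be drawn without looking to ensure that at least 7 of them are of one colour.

An adversary could hand out at most 6 marbles per colour (saffron, pink, cobalt run out sooner): 5 + 6 + 6 + 6 + 4 + 4 = 31 marbles and still no colour has 7.
One more marble lands in a colour already at 6, so 32 draws are enough and 31 are not.

32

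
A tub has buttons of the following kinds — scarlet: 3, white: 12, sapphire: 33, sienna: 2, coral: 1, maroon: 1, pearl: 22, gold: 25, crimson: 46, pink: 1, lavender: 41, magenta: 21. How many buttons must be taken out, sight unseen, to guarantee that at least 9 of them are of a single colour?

The 12 colours are the holes; the buttons drawn are the pigeons.
To avoid 9 of any one colour, the worst case takes at most 8 of each colour, or every button of a colour that has fewer than 8.
That gives 3 + 8 + 8 + 2 + 1 + 1 + 8 + 8 + 8 + 1 + 8 + 8 = 64 buttons with no colour reaching 9.
The next button forces some colour to 9, so 64 + 1 = 65.

65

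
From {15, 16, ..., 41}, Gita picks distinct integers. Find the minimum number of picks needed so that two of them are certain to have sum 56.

Group the elements by complementary pair {x, 56−x}: {15,41}, {16,40}, {17,39}, …, giving 13 two-element pairs and the single value 28 (it cannot pair with itself since the integers are distinct).
Treating each of those 14 groups as a pigeonhole, one can pick one integer per group — 14 integers — with no two summing to 56.
The 15th integer lands in an occupied pair, forcing a sum of 56.

15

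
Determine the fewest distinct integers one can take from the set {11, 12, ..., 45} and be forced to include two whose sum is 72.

27

Two chosen integers sum to 72 exactly when both halves of some pair {x, 72−x} with 27 ≤ x ≤ 72−x ≤ 45 are chosen — 9 such pairs.
The remaining 17 elements (those with no distinct partner in range) can never complete a 72-sum, so the worst case takes all of them and one from each pair: 17 + 9 = 26.
The 27th integer has to be the second member of some pair, so 26 + 1 = 27.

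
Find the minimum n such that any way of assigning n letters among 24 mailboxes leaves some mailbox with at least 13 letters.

289

With 288 letters one could put exactly 12 in each of the 24 mailboxes, and no mailbox would reach 13.
By the pigeonhole principle, one more letter must land in a mailbox that already has 12, giving it 13.
So 24 × 12 + 1 = 289 letters are required.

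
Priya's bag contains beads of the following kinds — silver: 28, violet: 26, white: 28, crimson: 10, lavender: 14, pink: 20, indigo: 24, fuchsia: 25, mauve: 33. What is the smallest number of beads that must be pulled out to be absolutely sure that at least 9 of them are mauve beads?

In the worst case for collecting mauve beads, every non-mauve bead comes out first.
There are 28 + 26 + 28 + 10 + 14 + 20 + 24 + 25 = 175 non-mauve beads altogether.
After those, each further bead must be mauve, so 175 + 9 = 184 draws guarantee 9 mauve beads.

184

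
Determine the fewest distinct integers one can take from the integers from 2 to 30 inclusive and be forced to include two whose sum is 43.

21

Group the elements by complementary pair {x, 43−x}: {13,30}, {14,29}, {15,28}, …, giving 9 two-element pairs and 11 integers whose partner 43−x falls outside [2,30].
Treating each of those 20 groups as a pigeonhole, one can pick one integer per group — 20 integers — with no two summing to 43.
The 21st integer lands in an occupied pair, forcing a sum of 43.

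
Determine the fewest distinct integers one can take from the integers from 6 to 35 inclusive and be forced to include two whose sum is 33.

A set avoiding the sum 33 can contain at most one of each pair {x, 33−x}, plus the 8 elements whose complement lies outside the range.
The integers 17, …, 35 (19 of them) are such a set: any two sum to at least 17+18 = 35 > 33.
Any 20th integer completes one of the 11 pairs, so 20 choices force a sum of 33.

20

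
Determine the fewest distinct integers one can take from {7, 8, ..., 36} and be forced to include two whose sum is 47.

18

A set avoiding the sum 47 can contain at most one of each pair {x, 47−x}, plus the 4 elements whose complement lies outside the range.
The integers 7, …, 23 (17 of them) are such a set: any two sum to at least 7+8 = 15 and at most 22+23 = 45 < 47.
By pigeonhole, any 18th integer completes one of the 13 pairs, so 18 choices force a sum of 47.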